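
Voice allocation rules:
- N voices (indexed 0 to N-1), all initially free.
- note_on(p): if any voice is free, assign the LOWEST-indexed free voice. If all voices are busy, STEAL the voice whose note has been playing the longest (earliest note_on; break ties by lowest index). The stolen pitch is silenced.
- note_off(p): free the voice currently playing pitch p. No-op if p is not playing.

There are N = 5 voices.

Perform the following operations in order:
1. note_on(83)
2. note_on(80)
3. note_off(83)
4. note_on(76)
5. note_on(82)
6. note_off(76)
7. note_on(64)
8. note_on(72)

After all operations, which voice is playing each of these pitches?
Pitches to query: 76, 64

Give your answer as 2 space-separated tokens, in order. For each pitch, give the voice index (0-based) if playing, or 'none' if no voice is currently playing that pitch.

Op 1: note_on(83): voice 0 is free -> assigned | voices=[83 - - - -]
Op 2: note_on(80): voice 1 is free -> assigned | voices=[83 80 - - -]
Op 3: note_off(83): free voice 0 | voices=[- 80 - - -]
Op 4: note_on(76): voice 0 is free -> assigned | voices=[76 80 - - -]
Op 5: note_on(82): voice 2 is free -> assigned | voices=[76 80 82 - -]
Op 6: note_off(76): free voice 0 | voices=[- 80 82 - -]
Op 7: note_on(64): voice 0 is free -> assigned | voices=[64 80 82 - -]
Op 8: note_on(72): voice 3 is free -> assigned | voices=[64 80 82 72 -]

Answer: none 0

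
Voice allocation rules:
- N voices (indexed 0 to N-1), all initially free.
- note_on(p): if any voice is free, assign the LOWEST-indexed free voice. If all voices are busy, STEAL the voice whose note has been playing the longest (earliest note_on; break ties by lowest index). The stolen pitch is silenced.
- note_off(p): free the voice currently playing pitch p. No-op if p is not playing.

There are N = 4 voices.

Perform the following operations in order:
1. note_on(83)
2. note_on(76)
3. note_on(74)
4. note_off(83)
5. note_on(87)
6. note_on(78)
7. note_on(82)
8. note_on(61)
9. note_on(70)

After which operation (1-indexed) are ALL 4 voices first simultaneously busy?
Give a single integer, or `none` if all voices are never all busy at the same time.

Answer: 6

Derivation:
Op 1: note_on(83): voice 0 is free -> assigned | voices=[83 - - -]
Op 2: note_on(76): voice 1 is free -> assigned | voices=[83 76 - -]
Op 3: note_on(74): voice 2 is free -> assigned | voices=[83 76 74 -]
Op 4: note_off(83): free voice 0 | voices=[- 76 74 -]
Op 5: note_on(87): voice 0 is free -> assigned | voices=[87 76 74 -]
Op 6: note_on(78): voice 3 is free -> assigned | voices=[87 76 74 78]
Op 7: note_on(82): all voices busy, STEAL voice 1 (pitch 76, oldest) -> assign | voices=[87 82 74 78]
Op 8: note_on(61): all voices busy, STEAL voice 2 (pitch 74, oldest) -> assign | voices=[87 82 61 78]
Op 9: note_on(70): all voices busy, STEAL voice 0 (pitch 87, oldest) -> assign | voices=[70 82 61 78]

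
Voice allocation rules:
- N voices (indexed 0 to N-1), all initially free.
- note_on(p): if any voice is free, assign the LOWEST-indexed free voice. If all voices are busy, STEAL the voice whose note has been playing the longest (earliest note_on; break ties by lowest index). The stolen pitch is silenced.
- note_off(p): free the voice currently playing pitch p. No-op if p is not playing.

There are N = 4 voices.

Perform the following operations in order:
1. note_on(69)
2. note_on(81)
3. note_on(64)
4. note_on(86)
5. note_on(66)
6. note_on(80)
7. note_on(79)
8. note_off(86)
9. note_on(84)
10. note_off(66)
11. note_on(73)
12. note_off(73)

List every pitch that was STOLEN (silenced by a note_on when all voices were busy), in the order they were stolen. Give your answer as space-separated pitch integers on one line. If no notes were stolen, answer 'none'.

Answer: 69 81 64

Derivation:
Op 1: note_on(69): voice 0 is free -> assigned | voices=[69 - - -]
Op 2: note_on(81): voice 1 is free -> assigned | voices=[69 81 - -]
Op 3: note_on(64): voice 2 is free -> assigned | voices=[69 81 64 -]
Op 4: note_on(86): voice 3 is free -> assigned | voices=[69 81 64 86]
Op 5: note_on(66): all voices busy, STEAL voice 0 (pitch 69, oldest) -> assign | voices=[66 81 64 86]
Op 6: note_on(80): all voices busy, STEAL voice 1 (pitch 81, oldest) -> assign | voices=[66 80 64 86]
Op 7: note_on(79): all voices busy, STEAL voice 2 (pitch 64, oldest) -> assign | voices=[66 80 79 86]
Op 8: note_off(86): free voice 3 | voices=[66 80 79 -]
Op 9: note_on(84): voice 3 is free -> assigned | voices=[66 80 79 84]
Op 10: note_off(66): free voice 0 | voices=[- 80 79 84]
Op 11: note_on(73): voice 0 is free -> assigned | voices=[73 80 79 84]
Op 12: note_off(73): free voice 0 | voices=[- 80 79 84]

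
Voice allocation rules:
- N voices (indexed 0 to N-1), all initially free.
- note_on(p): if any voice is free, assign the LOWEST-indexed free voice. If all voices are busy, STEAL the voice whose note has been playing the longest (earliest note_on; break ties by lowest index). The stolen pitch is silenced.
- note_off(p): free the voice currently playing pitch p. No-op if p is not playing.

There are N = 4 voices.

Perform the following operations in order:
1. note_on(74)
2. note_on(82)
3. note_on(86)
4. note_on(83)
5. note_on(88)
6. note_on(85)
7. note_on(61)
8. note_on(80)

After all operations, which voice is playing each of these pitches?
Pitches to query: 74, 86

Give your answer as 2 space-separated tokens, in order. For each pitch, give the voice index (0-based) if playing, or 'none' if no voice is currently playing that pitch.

Op 1: note_on(74): voice 0 is free -> assigned | voices=[74 - - -]
Op 2: note_on(82): voice 1 is free -> assigned | voices=[74 82 - -]
Op 3: note_on(86): voice 2 is free -> assigned | voices=[74 82 86 -]
Op 4: note_on(83): voice 3 is free -> assigned | voices=[74 82 86 83]
Op 5: note_on(88): all voices busy, STEAL voice 0 (pitch 74, oldest) -> assign | voices=[88 82 86 83]
Op 6: note_on(85): all voices busy, STEAL voice 1 (pitch 82, oldest) -> assign | voices=[88 85 86 83]
Op 7: note_on(61): all voices busy, STEAL voice 2 (pitch 86, oldest) -> assign | voices=[88 85 61 83]
Op 8: note_on(80): all voices busy, STEAL voice 3 (pitch 83, oldest) -> assign | voices=[88 85 61 80]

Answer: none none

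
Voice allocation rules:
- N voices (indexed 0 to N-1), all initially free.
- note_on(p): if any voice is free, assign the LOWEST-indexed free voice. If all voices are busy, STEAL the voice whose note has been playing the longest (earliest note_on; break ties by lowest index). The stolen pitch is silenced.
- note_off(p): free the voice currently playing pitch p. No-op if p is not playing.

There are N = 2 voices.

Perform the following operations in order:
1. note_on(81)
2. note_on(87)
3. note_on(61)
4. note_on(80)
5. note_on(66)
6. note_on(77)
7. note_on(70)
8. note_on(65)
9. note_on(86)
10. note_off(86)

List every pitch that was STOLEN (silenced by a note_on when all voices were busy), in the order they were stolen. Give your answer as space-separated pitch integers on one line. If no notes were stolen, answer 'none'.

Op 1: note_on(81): voice 0 is free -> assigned | voices=[81 -]
Op 2: note_on(87): voice 1 is free -> assigned | voices=[81 87]
Op 3: note_on(61): all voices busy, STEAL voice 0 (pitch 81, oldest) -> assign | voices=[61 87]
Op 4: note_on(80): all voices busy, STEAL voice 1 (pitch 87, oldest) -> assign | voices=[61 80]
Op 5: note_on(66): all voices busy, STEAL voice 0 (pitch 61, oldest) -> assign | voices=[66 80]
Op 6: note_on(77): all voices busy, STEAL voice 1 (pitch 80, oldest) -> assign | voices=[66 77]
Op 7: note_on(70): all voices busy, STEAL voice 0 (pitch 66, oldest) -> assign | voices=[70 77]
Op 8: note_on(65): all voices busy, STEAL voice 1 (pitch 77, oldest) -> assign | voices=[70 65]
Op 9: note_on(86): all voices busy, STEAL voice 0 (pitch 70, oldest) -> assign | voices=[86 65]
Op 10: note_off(86): free voice 0 | voices=[- 65]

Answer: 81 87 61 80 66 77 70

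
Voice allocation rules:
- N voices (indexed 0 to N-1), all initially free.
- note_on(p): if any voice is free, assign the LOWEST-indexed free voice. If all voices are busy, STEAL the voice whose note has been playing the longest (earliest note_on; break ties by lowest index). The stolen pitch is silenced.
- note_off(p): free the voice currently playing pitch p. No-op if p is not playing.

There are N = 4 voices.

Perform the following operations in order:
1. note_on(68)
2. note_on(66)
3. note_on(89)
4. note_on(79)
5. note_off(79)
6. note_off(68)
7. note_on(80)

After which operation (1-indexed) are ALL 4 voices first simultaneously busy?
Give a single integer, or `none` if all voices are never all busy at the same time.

Answer: 4

Derivation:
Op 1: note_on(68): voice 0 is free -> assigned | voices=[68 - - -]
Op 2: note_on(66): voice 1 is free -> assigned | voices=[68 66 - -]
Op 3: note_on(89): voice 2 is free -> assigned | voices=[68 66 89 -]
Op 4: note_on(79): voice 3 is free -> assigned | voices=[68 66 89 79]
Op 5: note_off(79): free voice 3 | voices=[68 66 89 -]
Op 6: note_off(68): free voice 0 | voices=[- 66 89 -]
Op 7: note_on(80): voice 0 is free -> assigned | voices=[80 66 89 -]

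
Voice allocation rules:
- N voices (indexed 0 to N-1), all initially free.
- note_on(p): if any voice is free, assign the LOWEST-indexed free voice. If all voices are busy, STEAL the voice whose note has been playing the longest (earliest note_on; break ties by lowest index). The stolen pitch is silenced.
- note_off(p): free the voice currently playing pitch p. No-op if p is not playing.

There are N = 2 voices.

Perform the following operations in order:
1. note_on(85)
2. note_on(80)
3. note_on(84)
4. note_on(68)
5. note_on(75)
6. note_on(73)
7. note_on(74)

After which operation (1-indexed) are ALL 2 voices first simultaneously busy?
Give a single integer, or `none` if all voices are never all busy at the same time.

Op 1: note_on(85): voice 0 is free -> assigned | voices=[85 -]
Op 2: note_on(80): voice 1 is free -> assigned | voices=[85 80]
Op 3: note_on(84): all voices busy, STEAL voice 0 (pitch 85, oldest) -> assign | voices=[84 80]
Op 4: note_on(68): all voices busy, STEAL voice 1 (pitch 80, oldest) -> assign | voices=[84 68]
Op 5: note_on(75): all voices busy, STEAL voice 0 (pitch 84, oldest) -> assign | voices=[75 68]
Op 6: note_on(73): all voices busy, STEAL voice 1 (pitch 68, oldest) -> assign | voices=[75 73]
Op 7: note_on(74): all voices busy, STEAL voice 0 (pitch 75, oldest) -> assign | voices=[74 73]

Answer: 2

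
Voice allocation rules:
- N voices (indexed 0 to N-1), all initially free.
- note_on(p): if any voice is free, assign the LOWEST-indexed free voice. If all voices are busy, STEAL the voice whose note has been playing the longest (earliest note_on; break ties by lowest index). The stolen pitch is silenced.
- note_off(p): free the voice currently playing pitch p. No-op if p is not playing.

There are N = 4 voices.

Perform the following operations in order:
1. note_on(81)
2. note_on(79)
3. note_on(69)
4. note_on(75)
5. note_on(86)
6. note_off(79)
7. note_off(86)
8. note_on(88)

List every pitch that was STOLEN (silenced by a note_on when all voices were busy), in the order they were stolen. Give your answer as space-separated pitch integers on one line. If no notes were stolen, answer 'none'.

Op 1: note_on(81): voice 0 is free -> assigned | voices=[81 - - -]
Op 2: note_on(79): voice 1 is free -> assigned | voices=[81 79 - -]
Op 3: note_on(69): voice 2 is free -> assigned | voices=[81 79 69 -]
Op 4: note_on(75): voice 3 is free -> assigned | voices=[81 79 69 75]
Op 5: note_on(86): all voices busy, STEAL voice 0 (pitch 81, oldest) -> assign | voices=[86 79 69 75]
Op 6: note_off(79): free voice 1 | voices=[86 - 69 75]
Op 7: note_off(86): free voice 0 | voices=[- - 69 75]
Op 8: note_on(88): voice 0 is free -> assigned | voices=[88 - 69 75]

Answer: 81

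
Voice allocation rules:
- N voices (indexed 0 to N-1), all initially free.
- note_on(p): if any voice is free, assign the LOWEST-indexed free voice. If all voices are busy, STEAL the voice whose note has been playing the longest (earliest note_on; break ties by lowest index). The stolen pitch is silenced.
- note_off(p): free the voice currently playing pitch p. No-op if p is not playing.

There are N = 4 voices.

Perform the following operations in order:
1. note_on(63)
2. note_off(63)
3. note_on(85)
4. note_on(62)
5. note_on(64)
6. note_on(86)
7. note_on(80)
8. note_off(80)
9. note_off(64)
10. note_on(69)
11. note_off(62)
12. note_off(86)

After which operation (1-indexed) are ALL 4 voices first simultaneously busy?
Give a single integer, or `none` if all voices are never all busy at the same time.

Op 1: note_on(63): voice 0 is free -> assigned | voices=[63 - - -]
Op 2: note_off(63): free voice 0 | voices=[- - - -]
Op 3: note_on(85): voice 0 is free -> assigned | voices=[85 - - -]
Op 4: note_on(62): voice 1 is free -> assigned | voices=[85 62 - -]
Op 5: note_on(64): voice 2 is free -> assigned | voices=[85 62 64 -]
Op 6: note_on(86): voice 3 is free -> assigned | voices=[85 62 64 86]
Op 7: note_on(80): all voices busy, STEAL voice 0 (pitch 85, oldest) -> assign | voices=[80 62 64 86]
Op 8: note_off(80): free voice 0 | voices=[- 62 64 86]
Op 9: note_off(64): free voice 2 | voices=[- 62 - 86]
Op 10: note_on(69): voice 0 is free -> assigned | voices=[69 62 - 86]
Op 11: note_off(62): free voice 1 | voices=[69 - - 86]
Op 12: note_off(86): free voice 3 | voices=[69 - - -]

Answer: 6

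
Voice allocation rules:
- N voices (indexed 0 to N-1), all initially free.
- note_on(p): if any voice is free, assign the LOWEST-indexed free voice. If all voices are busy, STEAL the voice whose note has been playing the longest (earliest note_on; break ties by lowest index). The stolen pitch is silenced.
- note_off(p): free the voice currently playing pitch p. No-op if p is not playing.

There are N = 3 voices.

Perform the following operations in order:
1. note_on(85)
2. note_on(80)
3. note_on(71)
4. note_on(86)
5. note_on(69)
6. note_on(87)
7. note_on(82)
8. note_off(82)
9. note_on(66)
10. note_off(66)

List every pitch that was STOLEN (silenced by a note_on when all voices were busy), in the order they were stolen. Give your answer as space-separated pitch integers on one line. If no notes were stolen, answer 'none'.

Op 1: note_on(85): voice 0 is free -> assigned | voices=[85 - -]
Op 2: note_on(80): voice 1 is free -> assigned | voices=[85 80 -]
Op 3: note_on(71): voice 2 is free -> assigned | voices=[85 80 71]
Op 4: note_on(86): all voices busy, STEAL voice 0 (pitch 85, oldest) -> assign | voices=[86 80 71]
Op 5: note_on(69): all voices busy, STEAL voice 1 (pitch 80, oldest) -> assign | voices=[86 69 71]
Op 6: note_on(87): all voices busy, STEAL voice 2 (pitch 71, oldest) -> assign | voices=[86 69 87]
Op 7: note_on(82): all voices busy, STEAL voice 0 (pitch 86, oldest) -> assign | voices=[82 69 87]
Op 8: note_off(82): free voice 0 | voices=[- 69 87]
Op 9: note_on(66): voice 0 is free -> assigned | voices=[66 69 87]
Op 10: note_off(66): free voice 0 | voices=[- 69 87]

Answer: 85 80 71 86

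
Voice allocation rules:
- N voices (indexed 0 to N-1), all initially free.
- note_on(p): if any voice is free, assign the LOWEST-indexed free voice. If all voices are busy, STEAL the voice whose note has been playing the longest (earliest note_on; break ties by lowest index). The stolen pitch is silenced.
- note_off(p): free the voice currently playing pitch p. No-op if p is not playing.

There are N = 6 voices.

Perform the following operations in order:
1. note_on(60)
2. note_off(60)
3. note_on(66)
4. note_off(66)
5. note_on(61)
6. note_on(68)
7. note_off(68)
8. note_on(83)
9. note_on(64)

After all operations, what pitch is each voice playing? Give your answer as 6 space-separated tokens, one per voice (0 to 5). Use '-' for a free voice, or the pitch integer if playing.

Op 1: note_on(60): voice 0 is free -> assigned | voices=[60 - - - - -]
Op 2: note_off(60): free voice 0 | voices=[- - - - - -]
Op 3: note_on(66): voice 0 is free -> assigned | voices=[66 - - - - -]
Op 4: note_off(66): free voice 0 | voices=[- - - - - -]
Op 5: note_on(61): voice 0 is free -> assigned | voices=[61 - - - - -]
Op 6: note_on(68): voice 1 is free -> assigned | voices=[61 68 - - - -]
Op 7: note_off(68): free voice 1 | voices=[61 - - - - -]
Op 8: note_on(83): voice 1 is free -> assigned | voices=[61 83 - - - -]
Op 9: note_on(64): voice 2 is free -> assigned | voices=[61 83 64 - - -]

Answer: 61 83 64 - - -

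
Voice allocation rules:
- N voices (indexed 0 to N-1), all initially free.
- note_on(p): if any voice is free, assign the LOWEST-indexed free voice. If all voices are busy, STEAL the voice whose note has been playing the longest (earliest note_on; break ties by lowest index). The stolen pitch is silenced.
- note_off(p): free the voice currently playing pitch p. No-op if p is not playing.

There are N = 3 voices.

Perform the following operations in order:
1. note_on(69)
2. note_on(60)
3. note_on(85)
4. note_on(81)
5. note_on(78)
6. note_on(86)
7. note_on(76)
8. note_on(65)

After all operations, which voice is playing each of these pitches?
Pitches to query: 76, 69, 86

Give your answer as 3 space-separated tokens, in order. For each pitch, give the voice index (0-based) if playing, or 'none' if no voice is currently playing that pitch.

Op 1: note_on(69): voice 0 is free -> assigned | voices=[69 - -]
Op 2: note_on(60): voice 1 is free -> assigned | voices=[69 60 -]
Op 3: note_on(85): voice 2 is free -> assigned | voices=[69 60 85]
Op 4: note_on(81): all voices busy, STEAL voice 0 (pitch 69, oldest) -> assign | voices=[81 60 85]
Op 5: note_on(78): all voices busy, STEAL voice 1 (pitch 60, oldest) -> assign | voices=[81 78 85]
Op 6: note_on(86): all voices busy, STEAL voice 2 (pitch 85, oldest) -> assign | voices=[81 78 86]
Op 7: note_on(76): all voices busy, STEAL voice 0 (pitch 81, oldest) -> assign | voices=[76 78 86]
Op 8: note_on(65): all voices busy, STEAL voice 1 (pitch 78, oldest) -> assign | voices=[76 65 86]

Answer: 0 none 2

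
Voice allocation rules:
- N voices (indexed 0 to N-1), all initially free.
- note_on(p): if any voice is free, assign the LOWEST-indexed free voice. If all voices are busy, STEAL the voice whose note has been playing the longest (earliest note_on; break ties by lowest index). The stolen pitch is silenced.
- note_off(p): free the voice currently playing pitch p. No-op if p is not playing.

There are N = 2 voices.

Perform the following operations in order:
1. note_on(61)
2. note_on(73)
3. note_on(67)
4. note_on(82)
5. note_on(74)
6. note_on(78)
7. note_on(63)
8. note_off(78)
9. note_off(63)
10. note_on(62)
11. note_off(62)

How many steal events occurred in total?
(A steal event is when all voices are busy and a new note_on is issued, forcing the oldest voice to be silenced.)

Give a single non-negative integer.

Op 1: note_on(61): voice 0 is free -> assigned | voices=[61 -]
Op 2: note_on(73): voice 1 is free -> assigned | voices=[61 73]
Op 3: note_on(67): all voices busy, STEAL voice 0 (pitch 61, oldest) -> assign | voices=[67 73]
Op 4: note_on(82): all voices busy, STEAL voice 1 (pitch 73, oldest) -> assign | voices=[67 82]
Op 5: note_on(74): all voices busy, STEAL voice 0 (pitch 67, oldest) -> assign | voices=[74 82]
Op 6: note_on(78): all voices busy, STEAL voice 1 (pitch 82, oldest) -> assign | voices=[74 78]
Op 7: note_on(63): all voices busy, STEAL voice 0 (pitch 74, oldest) -> assign | voices=[63 78]
Op 8: note_off(78): free voice 1 | voices=[63 -]
Op 9: note_off(63): free voice 0 | voices=[- -]
Op 10: note_on(62): voice 0 is free -> assigned | voices=[62 -]
Op 11: note_off(62): free voice 0 | voices=[- -]

Answer: 5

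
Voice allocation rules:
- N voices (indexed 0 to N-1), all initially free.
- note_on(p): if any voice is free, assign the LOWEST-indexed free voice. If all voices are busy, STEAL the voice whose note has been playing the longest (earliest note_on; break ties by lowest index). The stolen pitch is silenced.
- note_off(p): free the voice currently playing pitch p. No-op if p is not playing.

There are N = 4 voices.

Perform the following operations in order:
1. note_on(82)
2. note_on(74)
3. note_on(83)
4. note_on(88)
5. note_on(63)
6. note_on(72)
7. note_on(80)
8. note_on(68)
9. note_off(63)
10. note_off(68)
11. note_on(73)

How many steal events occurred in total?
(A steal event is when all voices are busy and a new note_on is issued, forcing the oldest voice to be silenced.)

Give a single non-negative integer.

Answer: 4

Derivation:
Op 1: note_on(82): voice 0 is free -> assigned | voices=[82 - - -]
Op 2: note_on(74): voice 1 is free -> assigned | voices=[82 74 - -]
Op 3: note_on(83): voice 2 is free -> assigned | voices=[82 74 83 -]
Op 4: note_on(88): voice 3 is free -> assigned | voices=[82 74 83 88]
Op 5: note_on(63): all voices busy, STEAL voice 0 (pitch 82, oldest) -> assign | voices=[63 74 83 88]
Op 6: note_on(72): all voices busy, STEAL voice 1 (pitch 74, oldest) -> assign | voices=[63 72 83 88]
Op 7: note_on(80): all voices busy, STEAL voice 2 (pitch 83, oldest) -> assign | voices=[63 72 80 88]
Op 8: note_on(68): all voices busy, STEAL voice 3 (pitch 88, oldest) -> assign | voices=[63 72 80 68]
Op 9: note_off(63): free voice 0 | voices=[- 72 80 68]
Op 10: note_off(68): free voice 3 | voices=[- 72 80 -]
Op 11: note_on(73): voice 0 is free -> assigned | voices=[73 72 80 -]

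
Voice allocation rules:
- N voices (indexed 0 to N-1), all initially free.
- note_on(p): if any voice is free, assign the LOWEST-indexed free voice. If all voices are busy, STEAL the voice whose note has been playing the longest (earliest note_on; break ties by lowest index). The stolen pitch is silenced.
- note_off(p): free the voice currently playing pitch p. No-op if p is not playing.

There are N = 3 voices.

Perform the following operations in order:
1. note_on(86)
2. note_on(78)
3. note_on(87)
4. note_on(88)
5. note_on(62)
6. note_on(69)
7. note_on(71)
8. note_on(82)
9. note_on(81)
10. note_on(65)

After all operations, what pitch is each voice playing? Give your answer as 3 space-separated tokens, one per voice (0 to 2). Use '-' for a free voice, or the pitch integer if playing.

Op 1: note_on(86): voice 0 is free -> assigned | voices=[86 - -]
Op 2: note_on(78): voice 1 is free -> assigned | voices=[86 78 -]
Op 3: note_on(87): voice 2 is free -> assigned | voices=[86 78 87]
Op 4: note_on(88): all voices busy, STEAL voice 0 (pitch 86, oldest) -> assign | voices=[88 78 87]
Op 5: note_on(62): all voices busy, STEAL voice 1 (pitch 78, oldest) -> assign | voices=[88 62 87]
Op 6: note_on(69): all voices busy, STEAL voice 2 (pitch 87, oldest) -> assign | voices=[88 62 69]
Op 7: note_on(71): all voices busy, STEAL voice 0 (pitch 88, oldest) -> assign | voices=[71 62 69]
Op 8: note_on(82): all voices busy, STEAL voice 1 (pitch 62, oldest) -> assign | voices=[71 82 69]
Op 9: note_on(81): all voices busy, STEAL voice 2 (pitch 69, oldest) -> assign | voices=[71 82 81]
Op 10: note_on(65): all voices busy, STEAL voice 0 (pitch 71, oldest) -> assign | voices=[65 82 81]

Answer: 65 82 81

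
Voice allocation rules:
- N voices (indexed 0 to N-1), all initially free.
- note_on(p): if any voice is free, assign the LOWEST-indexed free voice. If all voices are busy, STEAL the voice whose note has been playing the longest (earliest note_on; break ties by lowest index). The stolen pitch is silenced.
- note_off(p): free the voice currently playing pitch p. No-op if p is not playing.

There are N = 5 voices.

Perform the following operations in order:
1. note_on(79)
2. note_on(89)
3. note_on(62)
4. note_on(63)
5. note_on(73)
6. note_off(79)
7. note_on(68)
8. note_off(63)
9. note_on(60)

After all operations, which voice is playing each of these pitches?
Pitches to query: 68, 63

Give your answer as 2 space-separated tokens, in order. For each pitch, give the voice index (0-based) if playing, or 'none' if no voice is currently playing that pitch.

Op 1: note_on(79): voice 0 is free -> assigned | voices=[79 - - - -]
Op 2: note_on(89): voice 1 is free -> assigned | voices=[79 89 - - -]
Op 3: note_on(62): voice 2 is free -> assigned | voices=[79 89 62 - -]
Op 4: note_on(63): voice 3 is free -> assigned | voices=[79 89 62 63 -]
Op 5: note_on(73): voice 4 is free -> assigned | voices=[79 89 62 63 73]
Op 6: note_off(79): free voice 0 | voices=[- 89 62 63 73]
Op 7: note_on(68): voice 0 is free -> assigned | voices=[68 89 62 63 73]
Op 8: note_off(63): free voice 3 | voices=[68 89 62 - 73]
Op 9: note_on(60): voice 3 is free -> assigned | voices=[68 89 62 60 73]

Answer: 0 none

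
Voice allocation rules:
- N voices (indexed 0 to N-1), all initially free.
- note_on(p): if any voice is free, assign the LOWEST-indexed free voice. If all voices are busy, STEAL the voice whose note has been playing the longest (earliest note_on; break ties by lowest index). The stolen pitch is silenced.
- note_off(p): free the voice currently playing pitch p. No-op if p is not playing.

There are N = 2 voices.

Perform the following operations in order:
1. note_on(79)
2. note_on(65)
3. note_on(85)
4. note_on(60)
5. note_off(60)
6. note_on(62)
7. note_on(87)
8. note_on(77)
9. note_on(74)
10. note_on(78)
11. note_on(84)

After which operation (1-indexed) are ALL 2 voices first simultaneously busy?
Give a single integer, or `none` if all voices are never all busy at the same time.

Op 1: note_on(79): voice 0 is free -> assigned | voices=[79 -]
Op 2: note_on(65): voice 1 is free -> assigned | voices=[79 65]
Op 3: note_on(85): all voices busy, STEAL voice 0 (pitch 79, oldest) -> assign | voices=[85 65]
Op 4: note_on(60): all voices busy, STEAL voice 1 (pitch 65, oldest) -> assign | voices=[85 60]
Op 5: note_off(60): free voice 1 | voices=[85 -]
Op 6: note_on(62): voice 1 is free -> assigned | voices=[85 62]
Op 7: note_on(87): all voices busy, STEAL voice 0 (pitch 85, oldest) -> assign | voices=[87 62]
Op 8: note_on(77): all voices busy, STEAL voice 1 (pitch 62, oldest) -> assign | voices=[87 77]
Op 9: note_on(74): all voices busy, STEAL voice 0 (pitch 87, oldest) -> assign | voices=[74 77]
Op 10: note_on(78): all voices busy, STEAL voice 1 (pitch 77, oldest) -> assign | voices=[74 78]
Op 11: note_on(84): all voices busy, STEAL voice 0 (pitch 74, oldest) -> assign | voices=[84 78]

Answer: 2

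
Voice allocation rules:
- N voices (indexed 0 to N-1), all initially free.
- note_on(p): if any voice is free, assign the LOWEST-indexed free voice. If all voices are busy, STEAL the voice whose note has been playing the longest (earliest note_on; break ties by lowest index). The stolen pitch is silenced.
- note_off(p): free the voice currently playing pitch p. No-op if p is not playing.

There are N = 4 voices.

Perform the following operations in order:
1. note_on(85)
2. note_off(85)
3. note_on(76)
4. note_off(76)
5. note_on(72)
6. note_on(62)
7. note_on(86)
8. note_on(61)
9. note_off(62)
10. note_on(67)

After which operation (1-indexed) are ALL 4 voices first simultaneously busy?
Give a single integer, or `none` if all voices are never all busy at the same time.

Op 1: note_on(85): voice 0 is free -> assigned | voices=[85 - - -]
Op 2: note_off(85): free voice 0 | voices=[- - - -]
Op 3: note_on(76): voice 0 is free -> assigned | voices=[76 - - -]
Op 4: note_off(76): free voice 0 | voices=[- - - -]
Op 5: note_on(72): voice 0 is free -> assigned | voices=[72 - - -]
Op 6: note_on(62): voice 1 is free -> assigned | voices=[72 62 - -]
Op 7: note_on(86): voice 2 is free -> assigned | voices=[72 62 86 -]
Op 8: note_on(61): voice 3 is free -> assigned | voices=[72 62 86 61]
Op 9: note_off(62): free voice 1 | voices=[72 - 86 61]
Op 10: note_on(67): voice 1 is free -> assigned | voices=[72 67 86 61]

Answer: 8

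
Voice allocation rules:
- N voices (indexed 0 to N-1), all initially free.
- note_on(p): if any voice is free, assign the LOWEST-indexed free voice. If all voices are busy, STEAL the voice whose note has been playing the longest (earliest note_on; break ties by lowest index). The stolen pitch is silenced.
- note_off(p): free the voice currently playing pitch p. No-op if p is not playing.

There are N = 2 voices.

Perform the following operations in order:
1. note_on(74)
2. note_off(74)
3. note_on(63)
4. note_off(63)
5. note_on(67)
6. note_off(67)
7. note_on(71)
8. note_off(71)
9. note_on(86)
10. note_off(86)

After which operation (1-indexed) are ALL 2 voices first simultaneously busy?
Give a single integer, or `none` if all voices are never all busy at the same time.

Op 1: note_on(74): voice 0 is free -> assigned | voices=[74 -]
Op 2: note_off(74): free voice 0 | voices=[- -]
Op 3: note_on(63): voice 0 is free -> assigned | voices=[63 -]
Op 4: note_off(63): free voice 0 | voices=[- -]
Op 5: note_on(67): voice 0 is free -> assigned | voices=[67 -]
Op 6: note_off(67): free voice 0 | voices=[- -]
Op 7: note_on(71): voice 0 is free -> assigned | voices=[71 -]
Op 8: note_off(71): free voice 0 | voices=[- -]
Op 9: note_on(86): voice 0 is free -> assigned | voices=[86 -]
Op 10: note_off(86): free voice 0 | voices=[- -]

Answer: none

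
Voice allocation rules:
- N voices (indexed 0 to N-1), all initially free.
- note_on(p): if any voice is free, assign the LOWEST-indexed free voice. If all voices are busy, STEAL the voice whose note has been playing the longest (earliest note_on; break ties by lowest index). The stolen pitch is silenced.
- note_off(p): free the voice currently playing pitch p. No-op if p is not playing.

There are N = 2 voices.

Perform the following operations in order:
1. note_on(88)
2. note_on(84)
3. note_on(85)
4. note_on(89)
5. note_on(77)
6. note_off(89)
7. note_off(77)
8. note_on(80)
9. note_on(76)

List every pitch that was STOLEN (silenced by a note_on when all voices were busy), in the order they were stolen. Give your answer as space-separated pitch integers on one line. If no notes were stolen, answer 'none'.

Op 1: note_on(88): voice 0 is free -> assigned | voices=[88 -]
Op 2: note_on(84): voice 1 is free -> assigned | voices=[88 84]
Op 3: note_on(85): all voices busy, STEAL voice 0 (pitch 88, oldest) -> assign | voices=[85 84]
Op 4: note_on(89): all voices busy, STEAL voice 1 (pitch 84, oldest) -> assign | voices=[85 89]
Op 5: note_on(77): all voices busy, STEAL voice 0 (pitch 85, oldest) -> assign | voices=[77 89]
Op 6: note_off(89): free voice 1 | voices=[77 -]
Op 7: note_off(77): free voice 0 | voices=[- -]
Op 8: note_on(80): voice 0 is free -> assigned | voices=[80 -]
Op 9: note_on(76): voice 1 is free -> assigned | voices=[80 76]

Answer: 88 84 85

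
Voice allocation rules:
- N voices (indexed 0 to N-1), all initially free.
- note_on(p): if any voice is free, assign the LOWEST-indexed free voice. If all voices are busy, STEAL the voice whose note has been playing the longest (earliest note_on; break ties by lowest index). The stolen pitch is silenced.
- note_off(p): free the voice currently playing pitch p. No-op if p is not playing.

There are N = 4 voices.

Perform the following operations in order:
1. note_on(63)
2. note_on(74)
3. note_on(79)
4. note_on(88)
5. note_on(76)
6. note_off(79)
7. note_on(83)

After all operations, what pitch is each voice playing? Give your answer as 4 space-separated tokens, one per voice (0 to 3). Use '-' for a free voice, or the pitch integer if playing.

Op 1: note_on(63): voice 0 is free -> assigned | voices=[63 - - -]
Op 2: note_on(74): voice 1 is free -> assigned | voices=[63 74 - -]
Op 3: note_on(79): voice 2 is free -> assigned | voices=[63 74 79 -]
Op 4: note_on(88): voice 3 is free -> assigned | voices=[63 74 79 88]
Op 5: note_on(76): all voices busy, STEAL voice 0 (pitch 63, oldest) -> assign | voices=[76 74 79 88]
Op 6: note_off(79): free voice 2 | voices=[76 74 - 88]
Op 7: note_on(83): voice 2 is free -> assigned | voices=[76 74 83 88]

Answer: 76 74 83 88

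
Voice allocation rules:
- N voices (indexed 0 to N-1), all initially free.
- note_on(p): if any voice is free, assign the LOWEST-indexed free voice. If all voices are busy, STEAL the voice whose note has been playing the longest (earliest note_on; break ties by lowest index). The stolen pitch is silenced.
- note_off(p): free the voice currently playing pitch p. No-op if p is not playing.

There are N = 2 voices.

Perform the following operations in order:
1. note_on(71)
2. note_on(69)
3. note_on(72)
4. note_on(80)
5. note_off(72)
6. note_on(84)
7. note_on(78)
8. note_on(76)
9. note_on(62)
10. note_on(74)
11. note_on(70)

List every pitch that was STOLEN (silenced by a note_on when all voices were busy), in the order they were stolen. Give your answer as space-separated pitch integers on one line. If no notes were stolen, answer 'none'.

Answer: 71 69 80 84 78 76 62

Derivation:
Op 1: note_on(71): voice 0 is free -> assigned | voices=[71 -]
Op 2: note_on(69): voice 1 is free -> assigned | voices=[71 69]
Op 3: note_on(72): all voices busy, STEAL voice 0 (pitch 71, oldest) -> assign | voices=[72 69]
Op 4: note_on(80): all voices busy, STEAL voice 1 (pitch 69, oldest) -> assign | voices=[72 80]
Op 5: note_off(72): free voice 0 | voices=[- 80]
Op 6: note_on(84): voice 0 is free -> assigned | voices=[84 80]
Op 7: note_on(78): all voices busy, STEAL voice 1 (pitch 80, oldest) -> assign | voices=[84 78]
Op 8: note_on(76): all voices busy, STEAL voice 0 (pitch 84, oldest) -> assign | voices=[76 78]
Op 9: note_on(62): all voices busy, STEAL voice 1 (pitch 78, oldest) -> assign | voices=[76 62]
Op 10: note_on(74): all voices busy, STEAL voice 0 (pitch 76, oldest) -> assign | voices=[74 62]
Op 11: note_on(70): all voices busy, STEAL voice 1 (pitch 62, oldest) -> assign | voices=[74 70]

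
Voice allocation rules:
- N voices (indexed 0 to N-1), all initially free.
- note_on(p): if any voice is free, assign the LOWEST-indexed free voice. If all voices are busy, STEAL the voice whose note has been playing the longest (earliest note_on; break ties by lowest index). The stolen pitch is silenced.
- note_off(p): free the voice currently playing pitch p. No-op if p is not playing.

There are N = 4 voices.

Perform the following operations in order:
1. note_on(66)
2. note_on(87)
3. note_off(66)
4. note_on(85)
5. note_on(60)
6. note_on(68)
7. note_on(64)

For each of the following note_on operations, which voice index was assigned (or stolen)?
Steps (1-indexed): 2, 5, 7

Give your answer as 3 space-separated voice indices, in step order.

Op 1: note_on(66): voice 0 is free -> assigned | voices=[66 - - -]
Op 2: note_on(87): voice 1 is free -> assigned | voices=[66 87 - -]
Op 3: note_off(66): free voice 0 | voices=[- 87 - -]
Op 4: note_on(85): voice 0 is free -> assigned | voices=[85 87 - -]
Op 5: note_on(60): voice 2 is free -> assigned | voices=[85 87 60 -]
Op 6: note_on(68): voice 3 is free -> assigned | voices=[85 87 60 68]
Op 7: note_on(64): all voices busy, STEAL voice 1 (pitch 87, oldest) -> assign | voices=[85 64 60 68]

Answer: 1 2 1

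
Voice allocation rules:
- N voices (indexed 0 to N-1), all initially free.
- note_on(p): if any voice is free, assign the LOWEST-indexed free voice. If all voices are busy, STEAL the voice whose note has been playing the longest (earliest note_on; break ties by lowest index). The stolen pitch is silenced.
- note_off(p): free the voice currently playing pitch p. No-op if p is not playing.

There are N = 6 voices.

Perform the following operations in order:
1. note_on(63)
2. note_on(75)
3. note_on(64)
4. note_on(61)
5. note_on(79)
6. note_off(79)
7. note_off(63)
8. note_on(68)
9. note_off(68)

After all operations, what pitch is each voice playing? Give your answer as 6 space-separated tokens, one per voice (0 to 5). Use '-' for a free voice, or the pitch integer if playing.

Op 1: note_on(63): voice 0 is free -> assigned | voices=[63 - - - - -]
Op 2: note_on(75): voice 1 is free -> assigned | voices=[63 75 - - - -]
Op 3: note_on(64): voice 2 is free -> assigned | voices=[63 75 64 - - -]
Op 4: note_on(61): voice 3 is free -> assigned | voices=[63 75 64 61 - -]
Op 5: note_on(79): voice 4 is free -> assigned | voices=[63 75 64 61 79 -]
Op 6: note_off(79): free voice 4 | voices=[63 75 64 61 - -]
Op 7: note_off(63): free voice 0 | voices=[- 75 64 61 - -]
Op 8: note_on(68): voice 0 is free -> assigned | voices=[68 75 64 61 - -]
Op 9: note_off(68): free voice 0 | voices=[- 75 64 61 - -]

Answer: - 75 64 61 - -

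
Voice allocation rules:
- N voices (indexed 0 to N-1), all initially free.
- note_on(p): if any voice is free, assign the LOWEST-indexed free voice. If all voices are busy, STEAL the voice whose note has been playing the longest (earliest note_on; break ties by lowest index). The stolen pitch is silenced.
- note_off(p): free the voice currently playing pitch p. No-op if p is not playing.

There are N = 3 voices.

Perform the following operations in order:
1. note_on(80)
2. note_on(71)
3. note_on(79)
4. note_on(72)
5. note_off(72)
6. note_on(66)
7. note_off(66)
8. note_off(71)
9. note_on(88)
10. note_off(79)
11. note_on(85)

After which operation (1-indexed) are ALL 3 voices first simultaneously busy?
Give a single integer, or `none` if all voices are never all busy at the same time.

Answer: 3

Derivation:
Op 1: note_on(80): voice 0 is free -> assigned | voices=[80 - -]
Op 2: note_on(71): voice 1 is free -> assigned | voices=[80 71 -]
Op 3: note_on(79): voice 2 is free -> assigned | voices=[80 71 79]
Op 4: note_on(72): all voices busy, STEAL voice 0 (pitch 80, oldest) -> assign | voices=[72 71 79]
Op 5: note_off(72): free voice 0 | voices=[- 71 79]
Op 6: note_on(66): voice 0 is free -> assigned | voices=[66 71 79]
Op 7: note_off(66): free voice 0 | voices=[- 71 79]
Op 8: note_off(71): free voice 1 | voices=[- - 79]
Op 9: note_on(88): voice 0 is free -> assigned | voices=[88 - 79]
Op 10: note_off(79): free voice 2 | voices=[88 - -]
Op 11: note_on(85): voice 1 is free -> assigned | voices=[88 85 -]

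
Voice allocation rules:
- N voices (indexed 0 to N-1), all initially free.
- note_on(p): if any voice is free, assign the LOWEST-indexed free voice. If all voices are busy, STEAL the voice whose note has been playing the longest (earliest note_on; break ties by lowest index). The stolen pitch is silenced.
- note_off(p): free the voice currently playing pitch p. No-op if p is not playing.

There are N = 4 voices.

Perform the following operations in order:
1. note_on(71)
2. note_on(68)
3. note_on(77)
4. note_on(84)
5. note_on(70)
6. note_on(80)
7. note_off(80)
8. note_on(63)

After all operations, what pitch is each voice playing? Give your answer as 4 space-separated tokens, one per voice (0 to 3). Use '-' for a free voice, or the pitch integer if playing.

Op 1: note_on(71): voice 0 is free -> assigned | voices=[71 - - -]
Op 2: note_on(68): voice 1 is free -> assigned | voices=[71 68 - -]
Op 3: note_on(77): voice 2 is free -> assigned | voices=[71 68 77 -]
Op 4: note_on(84): voice 3 is free -> assigned | voices=[71 68 77 84]
Op 5: note_on(70): all voices busy, STEAL voice 0 (pitch 71, oldest) -> assign | voices=[70 68 77 84]
Op 6: note_on(80): all voices busy, STEAL voice 1 (pitch 68, oldest) -> assign | voices=[70 80 77 84]
Op 7: note_off(80): free voice 1 | voices=[70 - 77 84]
Op 8: note_on(63): voice 1 is free -> assigned | voices=[70 63 77 84]

Answer: 70 63 77 84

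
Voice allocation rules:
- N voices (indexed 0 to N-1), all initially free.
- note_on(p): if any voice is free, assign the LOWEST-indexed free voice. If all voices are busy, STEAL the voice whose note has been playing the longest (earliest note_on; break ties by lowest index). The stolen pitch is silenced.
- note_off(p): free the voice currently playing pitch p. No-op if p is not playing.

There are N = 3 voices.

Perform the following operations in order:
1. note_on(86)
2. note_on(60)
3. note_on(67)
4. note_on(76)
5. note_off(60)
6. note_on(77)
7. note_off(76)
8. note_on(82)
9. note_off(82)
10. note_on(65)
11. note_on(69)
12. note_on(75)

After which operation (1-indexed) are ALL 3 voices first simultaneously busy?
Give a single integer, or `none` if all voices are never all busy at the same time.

Answer: 3

Derivation:
Op 1: note_on(86): voice 0 is free -> assigned | voices=[86 - -]
Op 2: note_on(60): voice 1 is free -> assigned | voices=[86 60 -]
Op 3: note_on(67): voice 2 is free -> assigned | voices=[86 60 67]
Op 4: note_on(76): all voices busy, STEAL voice 0 (pitch 86, oldest) -> assign | voices=[76 60 67]
Op 5: note_off(60): free voice 1 | voices=[76 - 67]
Op 6: note_on(77): voice 1 is free -> assigned | voices=[76 77 67]
Op 7: note_off(76): free voice 0 | voices=[- 77 67]
Op 8: note_on(82): voice 0 is free -> assigned | voices=[82 77 67]
Op 9: note_off(82): free voice 0 | voices=[- 77 67]
Op 10: note_on(65): voice 0 is free -> assigned | voices=[65 77 67]
Op 11: note_on(69): all voices busy, STEAL voice 2 (pitch 67, oldest) -> assign | voices=[65 77 69]
Op 12: note_on(75): all voices busy, STEAL voice 1 (pitch 77, oldest) -> assign | voices=[65 75 69]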